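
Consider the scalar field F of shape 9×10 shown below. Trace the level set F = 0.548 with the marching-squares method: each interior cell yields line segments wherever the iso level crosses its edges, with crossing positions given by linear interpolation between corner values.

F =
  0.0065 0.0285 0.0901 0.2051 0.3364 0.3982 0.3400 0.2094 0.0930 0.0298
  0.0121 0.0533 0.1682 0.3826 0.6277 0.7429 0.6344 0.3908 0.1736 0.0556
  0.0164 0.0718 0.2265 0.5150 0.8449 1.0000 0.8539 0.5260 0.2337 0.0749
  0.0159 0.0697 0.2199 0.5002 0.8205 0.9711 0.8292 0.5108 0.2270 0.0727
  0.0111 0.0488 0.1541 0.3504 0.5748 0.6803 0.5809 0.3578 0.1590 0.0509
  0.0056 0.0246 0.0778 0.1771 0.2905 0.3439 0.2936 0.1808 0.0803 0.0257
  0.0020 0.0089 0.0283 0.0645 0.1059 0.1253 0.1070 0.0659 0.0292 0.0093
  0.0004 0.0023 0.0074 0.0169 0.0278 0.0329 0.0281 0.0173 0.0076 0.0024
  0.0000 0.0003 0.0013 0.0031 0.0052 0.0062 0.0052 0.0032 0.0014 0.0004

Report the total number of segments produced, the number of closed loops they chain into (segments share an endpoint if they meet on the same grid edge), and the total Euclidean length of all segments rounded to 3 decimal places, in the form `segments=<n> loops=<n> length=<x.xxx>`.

cell (0,3): code 0100 → (0.726,4.000)–(1.000,3.675)
cell (0,4): code 1100 → (0.435,5.000)–(0.726,4.000)
cell (0,5): code 1100 → (0.707,6.000)–(0.435,5.000)
cell (0,6): code 1000 → (1.000,6.355)–(0.707,6.000)
cell (1,3): code 0110 → (1.000,3.675)–(2.000,3.100)
cell (1,6): code 1001 → (2.000,6.933)–(1.000,6.355)
cell (2,3): code 0110 → (2.000,3.100)–(3.000,3.149)
cell (2,6): code 1001 → (3.000,6.883)–(2.000,6.933)
cell (3,3): code 0110 → (3.000,3.149)–(4.000,3.881)
cell (3,6): code 1001 → (4.000,6.147)–(3.000,6.883)
cell (4,3): code 0010 → (4.000,3.881)–(4.094,4.000)
cell (4,4): code 0011 → (4.094,4.000)–(4.393,5.000)
cell (4,5): code 0011 → (4.393,5.000)–(4.115,6.000)
cell (4,6): code 0001 → (4.115,6.000)–(4.000,6.147)
total: 14 segments, chained into 1 closed loop(s), length Σ = 12.175456

segments=14 loops=1 length=12.175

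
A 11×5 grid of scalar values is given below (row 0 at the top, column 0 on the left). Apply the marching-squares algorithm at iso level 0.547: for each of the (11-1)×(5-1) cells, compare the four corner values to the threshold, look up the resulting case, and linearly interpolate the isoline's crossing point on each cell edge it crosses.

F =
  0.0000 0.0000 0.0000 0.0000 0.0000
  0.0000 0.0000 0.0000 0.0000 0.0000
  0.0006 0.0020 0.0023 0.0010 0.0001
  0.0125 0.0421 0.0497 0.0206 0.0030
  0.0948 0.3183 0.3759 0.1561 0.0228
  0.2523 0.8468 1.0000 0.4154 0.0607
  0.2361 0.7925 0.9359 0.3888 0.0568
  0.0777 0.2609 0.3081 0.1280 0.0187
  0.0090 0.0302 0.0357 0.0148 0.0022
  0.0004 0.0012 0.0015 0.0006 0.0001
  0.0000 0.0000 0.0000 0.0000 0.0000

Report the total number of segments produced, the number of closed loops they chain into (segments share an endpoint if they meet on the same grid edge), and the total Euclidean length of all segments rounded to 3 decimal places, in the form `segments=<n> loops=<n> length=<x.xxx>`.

cell (4,0): code 0100 → (4.433,1.000)–(5.000,0.496)
cell (4,1): code 1100 → (4.274,2.000)–(4.433,1.000)
cell (4,2): code 1000 → (5.000,2.775)–(4.274,2.000)
cell (5,0): code 0110 → (5.000,0.496)–(6.000,0.559)
cell (5,2): code 1001 → (6.000,2.711)–(5.000,2.775)
cell (6,0): code 0010 → (6.000,0.559)–(6.462,1.000)
cell (6,1): code 0011 → (6.462,1.000)–(6.619,2.000)
cell (6,2): code 0001 → (6.619,2.000)–(6.000,2.711)
total: 8 segments, chained into 1 closed loop(s), length Σ = 7.431235

segments=8 loops=1 length=7.431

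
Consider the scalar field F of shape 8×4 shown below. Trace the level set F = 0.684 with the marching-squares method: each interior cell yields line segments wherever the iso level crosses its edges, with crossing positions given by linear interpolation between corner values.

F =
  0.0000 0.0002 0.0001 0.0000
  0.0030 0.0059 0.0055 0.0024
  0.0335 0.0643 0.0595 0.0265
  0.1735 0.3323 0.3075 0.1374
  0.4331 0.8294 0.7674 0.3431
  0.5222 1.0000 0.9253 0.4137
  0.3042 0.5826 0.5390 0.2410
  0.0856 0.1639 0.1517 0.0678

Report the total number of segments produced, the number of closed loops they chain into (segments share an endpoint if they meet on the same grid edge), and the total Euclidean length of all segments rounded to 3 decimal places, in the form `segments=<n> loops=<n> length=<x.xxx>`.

cell (3,0): code 0100 → (3.708,1.000)–(4.000,0.633)
cell (3,1): code 1100 → (3.819,2.000)–(3.708,1.000)
cell (3,2): code 1000 → (4.000,2.197)–(3.819,2.000)
cell (4,0): code 0110 → (4.000,0.633)–(5.000,0.339)
cell (4,2): code 1001 → (5.000,2.472)–(4.000,2.197)
cell (5,0): code 0010 → (5.000,0.339)–(5.757,1.000)
cell (5,1): code 0011 → (5.757,1.000)–(5.625,2.000)
cell (5,2): code 0001 → (5.625,2.000)–(5.000,2.472)
total: 8 segments, chained into 1 closed loop(s), length Σ = 6.619122

segments=8 loops=1 length=6.619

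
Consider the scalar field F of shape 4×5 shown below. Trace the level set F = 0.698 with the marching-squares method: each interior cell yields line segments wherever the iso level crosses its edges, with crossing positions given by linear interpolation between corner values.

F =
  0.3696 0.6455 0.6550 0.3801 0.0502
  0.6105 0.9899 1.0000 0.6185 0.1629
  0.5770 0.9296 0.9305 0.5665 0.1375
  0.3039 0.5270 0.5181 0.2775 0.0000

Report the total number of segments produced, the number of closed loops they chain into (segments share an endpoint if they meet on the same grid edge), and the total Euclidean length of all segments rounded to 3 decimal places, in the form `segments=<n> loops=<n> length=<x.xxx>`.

cell (0,0): code 0100 → (0.152,1.000)–(1.000,0.231)
cell (0,1): code 1100 → (0.125,2.000)–(0.152,1.000)
cell (0,2): code 1000 → (1.000,2.792)–(0.125,2.000)
cell (1,0): code 0110 → (1.000,0.231)–(2.000,0.343)
cell (1,2): code 1001 → (2.000,2.639)–(1.000,2.792)
cell (2,0): code 0010 → (2.000,0.343)–(2.575,1.000)
cell (2,1): code 0011 → (2.575,1.000)–(2.564,2.000)
cell (2,2): code 0001 → (2.564,2.000)–(2.000,2.639)
total: 8 segments, chained into 1 closed loop(s), length Σ = 8.068363

segments=8 loops=1 length=8.068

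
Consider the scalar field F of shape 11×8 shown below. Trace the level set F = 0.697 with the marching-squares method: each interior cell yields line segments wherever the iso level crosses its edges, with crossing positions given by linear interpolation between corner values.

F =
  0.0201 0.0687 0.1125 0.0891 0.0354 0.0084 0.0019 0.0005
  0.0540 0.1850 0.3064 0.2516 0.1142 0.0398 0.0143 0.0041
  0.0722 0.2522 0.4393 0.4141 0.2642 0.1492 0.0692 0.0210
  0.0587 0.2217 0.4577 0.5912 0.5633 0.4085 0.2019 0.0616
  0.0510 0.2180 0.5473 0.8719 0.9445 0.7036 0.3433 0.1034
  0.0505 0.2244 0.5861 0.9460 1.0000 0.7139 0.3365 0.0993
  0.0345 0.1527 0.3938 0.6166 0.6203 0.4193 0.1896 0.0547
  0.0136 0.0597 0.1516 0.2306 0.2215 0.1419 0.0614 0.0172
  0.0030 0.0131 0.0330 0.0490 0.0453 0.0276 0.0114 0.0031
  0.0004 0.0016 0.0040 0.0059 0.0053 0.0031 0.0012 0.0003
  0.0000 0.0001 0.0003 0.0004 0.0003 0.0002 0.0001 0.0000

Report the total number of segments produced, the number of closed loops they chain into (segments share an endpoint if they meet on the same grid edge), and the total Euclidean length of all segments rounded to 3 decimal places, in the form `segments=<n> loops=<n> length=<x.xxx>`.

segments=10 loops=1 length=8.388

cell (3,2): code 0100 → (3.377,3.000)–(4.000,2.461)
cell (3,3): code 1100 → (3.351,4.000)–(3.377,3.000)
cell (3,4): code 1100 → (3.978,5.000)–(3.351,4.000)
cell (3,5): code 1000 → (4.000,5.018)–(3.978,5.000)
cell (4,2): code 0110 → (4.000,2.461)–(5.000,2.308)
cell (4,5): code 1001 → (5.000,5.045)–(4.000,5.018)
cell (5,2): code 0010 → (5.000,2.308)–(5.756,3.000)
cell (5,3): code 0011 → (5.756,3.000)–(5.798,4.000)
cell (5,4): code 0011 → (5.798,4.000)–(5.057,5.000)
cell (5,5): code 0001 → (5.057,5.000)–(5.000,5.045)
total: 10 segments, chained into 1 closed loop(s), length Σ = 8.388045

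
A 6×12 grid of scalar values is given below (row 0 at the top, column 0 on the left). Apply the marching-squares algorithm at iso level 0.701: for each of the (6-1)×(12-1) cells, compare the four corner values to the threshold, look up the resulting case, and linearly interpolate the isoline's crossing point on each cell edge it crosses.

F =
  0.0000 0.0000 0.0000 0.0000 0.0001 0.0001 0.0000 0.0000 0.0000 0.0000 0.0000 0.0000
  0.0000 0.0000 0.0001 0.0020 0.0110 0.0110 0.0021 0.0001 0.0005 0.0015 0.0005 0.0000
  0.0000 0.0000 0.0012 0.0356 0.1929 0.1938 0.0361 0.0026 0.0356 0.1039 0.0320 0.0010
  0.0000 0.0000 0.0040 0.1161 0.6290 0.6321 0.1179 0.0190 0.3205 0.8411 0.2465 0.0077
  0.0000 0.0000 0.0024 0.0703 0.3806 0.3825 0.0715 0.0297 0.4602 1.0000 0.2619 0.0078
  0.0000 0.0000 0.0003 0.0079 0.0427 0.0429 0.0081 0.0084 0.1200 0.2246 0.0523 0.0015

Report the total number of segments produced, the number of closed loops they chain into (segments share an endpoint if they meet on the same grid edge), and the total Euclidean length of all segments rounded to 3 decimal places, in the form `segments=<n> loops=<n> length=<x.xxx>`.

segments=6 loops=1 length=3.920

cell (2,8): code 0100 → (2.810,9.000)–(3.000,8.731)
cell (2,9): code 1000 → (3.000,9.236)–(2.810,9.000)
cell (3,8): code 0110 → (3.000,8.731)–(4.000,8.446)
cell (3,9): code 1001 → (4.000,9.405)–(3.000,9.236)
cell (4,8): code 0010 → (4.000,8.446)–(4.386,9.000)
cell (4,9): code 0001 → (4.386,9.000)–(4.000,9.405)
total: 6 segments, chained into 1 closed loop(s), length Σ = 3.920378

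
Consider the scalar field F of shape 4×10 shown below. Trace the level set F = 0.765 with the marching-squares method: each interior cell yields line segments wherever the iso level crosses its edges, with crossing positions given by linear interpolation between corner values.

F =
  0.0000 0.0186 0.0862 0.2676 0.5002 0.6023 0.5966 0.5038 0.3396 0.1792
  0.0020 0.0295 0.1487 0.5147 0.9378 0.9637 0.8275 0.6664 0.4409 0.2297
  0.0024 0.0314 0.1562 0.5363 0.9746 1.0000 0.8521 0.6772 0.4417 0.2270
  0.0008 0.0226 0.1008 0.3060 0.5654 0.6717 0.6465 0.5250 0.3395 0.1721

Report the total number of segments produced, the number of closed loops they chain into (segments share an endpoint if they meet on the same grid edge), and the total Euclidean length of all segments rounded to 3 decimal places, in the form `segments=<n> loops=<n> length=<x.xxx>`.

cell (0,3): code 0100 → (0.605,4.000)–(1.000,3.592)
cell (0,4): code 1100 → (0.450,5.000)–(0.605,4.000)
cell (0,5): code 1100 → (0.729,6.000)–(0.450,5.000)
cell (0,6): code 1000 → (1.000,6.388)–(0.729,6.000)
cell (1,3): code 0110 → (1.000,3.592)–(2.000,3.522)
cell (1,6): code 1001 → (2.000,6.498)–(1.000,6.388)
cell (2,3): code 0010 → (2.000,3.522)–(2.512,4.000)
cell (2,4): code 0011 → (2.512,4.000)–(2.716,5.000)
cell (2,5): code 0011 → (2.716,5.000)–(2.424,6.000)
cell (2,6): code 0001 → (2.424,6.000)–(2.000,6.498)
total: 10 segments, chained into 1 closed loop(s), length Σ = 8.516661

segments=10 loops=1 length=8.517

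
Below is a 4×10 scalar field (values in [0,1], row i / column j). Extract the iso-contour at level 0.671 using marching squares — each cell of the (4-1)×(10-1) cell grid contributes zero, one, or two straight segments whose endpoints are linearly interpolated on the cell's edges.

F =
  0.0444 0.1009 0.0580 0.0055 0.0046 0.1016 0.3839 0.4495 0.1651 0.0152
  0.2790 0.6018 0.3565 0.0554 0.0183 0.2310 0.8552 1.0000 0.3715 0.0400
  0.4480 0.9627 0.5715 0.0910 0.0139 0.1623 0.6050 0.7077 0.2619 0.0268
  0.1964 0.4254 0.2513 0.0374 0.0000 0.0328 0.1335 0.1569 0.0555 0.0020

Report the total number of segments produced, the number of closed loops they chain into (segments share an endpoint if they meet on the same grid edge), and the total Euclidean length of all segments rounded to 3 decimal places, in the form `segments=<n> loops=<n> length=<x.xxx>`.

cell (0,5): code 0100 → (0.609,6.000)–(1.000,5.705)
cell (0,6): code 1100 → (0.402,7.000)–(0.609,6.000)
cell (0,7): code 1000 → (1.000,7.523)–(0.402,7.000)
cell (1,0): code 0100 → (1.192,1.000)–(2.000,0.433)
cell (1,1): code 1000 → (2.000,1.746)–(1.192,1.000)
cell (1,5): code 0010 → (1.000,5.705)–(1.736,6.000)
cell (1,6): code 0111 → (1.736,6.000)–(2.000,6.643)
cell (1,7): code 1001 → (2.000,7.082)–(1.000,7.523)
cell (2,0): code 0010 → (2.000,0.433)–(2.543,1.000)
cell (2,1): code 0001 → (2.543,1.000)–(2.000,1.746)
cell (2,6): code 0010 → (2.000,6.643)–(2.067,7.000)
cell (2,7): code 0001 → (2.067,7.000)–(2.000,7.082)
total: 12 segments, chained into 2 closed loop(s), length Σ = 9.149593

segments=12 loops=2 length=9.150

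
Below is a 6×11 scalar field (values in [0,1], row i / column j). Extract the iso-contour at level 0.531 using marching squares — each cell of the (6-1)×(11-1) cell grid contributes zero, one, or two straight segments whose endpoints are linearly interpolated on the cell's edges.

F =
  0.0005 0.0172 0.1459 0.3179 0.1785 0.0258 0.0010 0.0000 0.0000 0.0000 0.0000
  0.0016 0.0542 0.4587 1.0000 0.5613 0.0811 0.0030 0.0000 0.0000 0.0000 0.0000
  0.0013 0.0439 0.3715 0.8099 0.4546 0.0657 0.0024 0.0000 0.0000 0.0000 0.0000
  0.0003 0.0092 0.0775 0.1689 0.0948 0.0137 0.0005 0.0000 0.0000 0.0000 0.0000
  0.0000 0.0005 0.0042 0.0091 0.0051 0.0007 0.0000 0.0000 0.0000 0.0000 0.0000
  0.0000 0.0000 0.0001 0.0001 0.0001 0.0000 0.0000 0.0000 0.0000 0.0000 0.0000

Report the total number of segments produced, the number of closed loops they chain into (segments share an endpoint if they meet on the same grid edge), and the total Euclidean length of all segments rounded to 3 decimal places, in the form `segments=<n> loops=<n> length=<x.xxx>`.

segments=8 loops=1 length=6.111

cell (0,2): code 0100 → (0.312,3.000)–(1.000,2.134)
cell (0,3): code 1100 → (0.921,4.000)–(0.312,3.000)
cell (0,4): code 1000 → (1.000,4.063)–(0.921,4.000)
cell (1,2): code 0110 → (1.000,2.134)–(2.000,2.364)
cell (1,3): code 1011 → (2.000,3.785)–(1.284,4.000)
cell (1,4): code 0001 → (1.284,4.000)–(1.000,4.063)
cell (2,2): code 0010 → (2.000,2.364)–(2.435,3.000)
cell (2,3): code 0001 → (2.435,3.000)–(2.000,3.785)
total: 8 segments, chained into 1 closed loop(s), length Σ = 6.110795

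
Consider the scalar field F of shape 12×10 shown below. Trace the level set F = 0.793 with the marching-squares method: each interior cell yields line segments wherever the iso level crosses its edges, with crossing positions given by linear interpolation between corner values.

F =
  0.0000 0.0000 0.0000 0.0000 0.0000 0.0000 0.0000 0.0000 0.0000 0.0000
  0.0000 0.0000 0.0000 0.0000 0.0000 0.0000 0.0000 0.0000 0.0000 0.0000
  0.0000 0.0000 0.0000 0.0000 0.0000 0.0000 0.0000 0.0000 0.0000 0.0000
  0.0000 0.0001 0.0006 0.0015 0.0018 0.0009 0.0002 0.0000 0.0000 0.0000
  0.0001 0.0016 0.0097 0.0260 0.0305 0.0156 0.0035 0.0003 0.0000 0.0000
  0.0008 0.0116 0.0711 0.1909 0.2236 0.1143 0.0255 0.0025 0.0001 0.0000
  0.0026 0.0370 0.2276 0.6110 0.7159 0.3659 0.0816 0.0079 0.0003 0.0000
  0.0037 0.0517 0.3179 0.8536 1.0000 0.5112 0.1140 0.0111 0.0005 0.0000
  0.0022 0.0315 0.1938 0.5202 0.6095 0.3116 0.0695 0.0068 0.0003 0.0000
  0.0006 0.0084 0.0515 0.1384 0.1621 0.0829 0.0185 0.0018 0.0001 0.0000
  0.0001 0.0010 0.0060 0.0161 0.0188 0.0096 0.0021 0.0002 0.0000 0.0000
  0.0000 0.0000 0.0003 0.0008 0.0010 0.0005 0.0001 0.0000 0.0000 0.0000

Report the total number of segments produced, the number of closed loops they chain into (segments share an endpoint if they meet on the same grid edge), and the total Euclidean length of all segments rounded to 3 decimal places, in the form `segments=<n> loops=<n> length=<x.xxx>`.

cell (6,2): code 0100 → (6.750,3.000)–(7.000,2.887)
cell (6,3): code 1100 → (6.271,4.000)–(6.750,3.000)
cell (6,4): code 1000 → (7.000,4.423)–(6.271,4.000)
cell (7,2): code 0010 → (7.000,2.887)–(7.182,3.000)
cell (7,3): code 0011 → (7.182,3.000)–(7.530,4.000)
cell (7,4): code 0001 → (7.530,4.000)–(7.000,4.423)
total: 6 segments, chained into 1 closed loop(s), length Σ = 4.177187

segments=6 loops=1 length=4.177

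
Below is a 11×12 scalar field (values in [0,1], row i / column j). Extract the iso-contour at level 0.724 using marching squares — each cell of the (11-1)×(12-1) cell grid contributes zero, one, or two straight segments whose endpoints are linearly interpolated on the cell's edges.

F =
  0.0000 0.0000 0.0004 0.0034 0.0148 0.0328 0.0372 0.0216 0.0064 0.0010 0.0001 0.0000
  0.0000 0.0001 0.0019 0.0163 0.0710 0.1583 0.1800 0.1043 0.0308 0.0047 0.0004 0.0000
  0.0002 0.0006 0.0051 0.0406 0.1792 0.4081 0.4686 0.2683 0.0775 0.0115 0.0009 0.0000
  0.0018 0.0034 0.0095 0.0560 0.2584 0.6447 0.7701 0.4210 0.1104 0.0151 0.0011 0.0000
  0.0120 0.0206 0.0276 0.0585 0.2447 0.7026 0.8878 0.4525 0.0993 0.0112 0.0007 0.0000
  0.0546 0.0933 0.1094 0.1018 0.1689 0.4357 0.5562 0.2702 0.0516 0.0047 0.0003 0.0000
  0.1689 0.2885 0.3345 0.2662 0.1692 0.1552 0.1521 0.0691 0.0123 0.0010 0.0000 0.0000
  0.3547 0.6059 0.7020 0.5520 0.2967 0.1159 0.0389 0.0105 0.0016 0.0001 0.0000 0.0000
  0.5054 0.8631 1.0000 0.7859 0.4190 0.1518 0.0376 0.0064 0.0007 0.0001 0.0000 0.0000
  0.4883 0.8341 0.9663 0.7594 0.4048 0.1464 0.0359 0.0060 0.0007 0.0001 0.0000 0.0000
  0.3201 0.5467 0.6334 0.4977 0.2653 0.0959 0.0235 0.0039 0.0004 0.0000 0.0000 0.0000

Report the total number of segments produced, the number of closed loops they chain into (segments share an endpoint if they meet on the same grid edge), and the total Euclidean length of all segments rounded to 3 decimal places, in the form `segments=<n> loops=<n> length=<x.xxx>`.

segments=16 loops=2 length=12.531

cell (2,5): code 0100 → (2.847,6.000)–(3.000,5.632)
cell (2,6): code 1000 → (3.000,6.132)–(2.847,6.000)
cell (3,5): code 0110 → (3.000,5.632)–(4.000,5.116)
cell (3,6): code 1001 → (4.000,6.376)–(3.000,6.132)
cell (4,5): code 0010 → (4.000,5.116)–(4.494,6.000)
cell (4,6): code 0001 → (4.494,6.000)–(4.000,6.376)
cell (7,0): code 0100 → (7.459,1.000)–(8.000,0.611)
cell (7,1): code 1100 → (7.074,2.000)–(7.459,1.000)
cell (7,2): code 1100 → (7.735,3.000)–(7.074,2.000)
cell (7,3): code 1000 → (8.000,3.169)–(7.735,3.000)
cell (8,0): code 0110 → (8.000,0.611)–(9.000,0.682)
cell (8,3): code 1001 → (9.000,3.100)–(8.000,3.169)
cell (9,0): code 0010 → (9.000,0.682)–(9.383,1.000)
cell (9,1): code 0011 → (9.383,1.000)–(9.728,2.000)
cell (9,2): code 0011 → (9.728,2.000)–(9.135,3.000)
cell (9,3): code 0001 → (9.135,3.000)–(9.000,3.100)
total: 16 segments, chained into 2 closed loop(s), length Σ = 12.531148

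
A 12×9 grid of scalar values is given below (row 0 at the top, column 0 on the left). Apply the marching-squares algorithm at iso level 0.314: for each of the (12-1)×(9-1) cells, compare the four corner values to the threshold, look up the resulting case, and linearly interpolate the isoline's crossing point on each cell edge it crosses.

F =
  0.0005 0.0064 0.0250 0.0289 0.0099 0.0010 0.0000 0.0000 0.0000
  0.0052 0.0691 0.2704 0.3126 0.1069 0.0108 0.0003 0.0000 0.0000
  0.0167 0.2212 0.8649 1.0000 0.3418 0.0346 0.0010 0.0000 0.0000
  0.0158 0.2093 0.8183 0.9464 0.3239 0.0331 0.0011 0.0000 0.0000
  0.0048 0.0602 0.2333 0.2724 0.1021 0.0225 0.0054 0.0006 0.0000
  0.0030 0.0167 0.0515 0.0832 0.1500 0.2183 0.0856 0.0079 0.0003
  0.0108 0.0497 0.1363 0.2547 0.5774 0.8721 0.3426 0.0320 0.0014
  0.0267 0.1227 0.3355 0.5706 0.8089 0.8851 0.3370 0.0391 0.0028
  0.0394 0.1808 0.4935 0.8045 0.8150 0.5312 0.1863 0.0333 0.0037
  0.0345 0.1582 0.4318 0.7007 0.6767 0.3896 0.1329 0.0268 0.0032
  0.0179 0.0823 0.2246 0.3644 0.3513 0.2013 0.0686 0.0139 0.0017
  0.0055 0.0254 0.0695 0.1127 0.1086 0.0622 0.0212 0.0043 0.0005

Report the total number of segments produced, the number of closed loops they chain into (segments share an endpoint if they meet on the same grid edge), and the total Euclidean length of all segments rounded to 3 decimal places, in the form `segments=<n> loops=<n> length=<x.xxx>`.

cell (1,1): code 0100 → (1.073,2.000)–(2.000,1.144)
cell (1,2): code 1100 → (1.002,3.000)–(1.073,2.000)
cell (1,3): code 1100 → (1.882,4.000)–(1.002,3.000)
cell (1,4): code 1000 → (2.000,4.090)–(1.882,4.000)
cell (2,1): code 0110 → (2.000,1.144)–(3.000,1.172)
cell (2,4): code 1001 → (3.000,4.034)–(2.000,4.090)
cell (3,1): code 0010 → (3.000,1.172)–(3.862,2.000)
cell (3,2): code 0011 → (3.862,2.000)–(3.938,3.000)
cell (3,3): code 0011 → (3.938,3.000)–(3.045,4.000)
cell (3,4): code 0001 → (3.045,4.000)–(3.000,4.034)
cell (5,3): code 0100 → (5.384,4.000)–(6.000,3.184)
cell (5,4): code 1100 → (5.146,5.000)–(5.384,4.000)
cell (5,5): code 1100 → (5.889,6.000)–(5.146,5.000)
cell (5,6): code 1000 → (6.000,6.092)–(5.889,6.000)
cell (6,1): code 0100 → (6.892,2.000)–(7.000,1.899)
cell (6,2): code 1100 → (6.188,3.000)–(6.892,2.000)
cell (6,3): code 1110 → (6.000,3.184)–(6.188,3.000)
cell (6,6): code 1001 → (7.000,6.077)–(6.000,6.092)
cell (7,1): code 0110 → (7.000,1.899)–(8.000,1.426)
cell (7,5): code 1011 → (8.000,5.630)–(7.153,6.000)
cell (7,6): code 0001 → (7.153,6.000)–(7.000,6.077)
cell (8,1): code 0110 → (8.000,1.426)–(9.000,1.569)
cell (8,5): code 1001 → (9.000,5.295)–(8.000,5.630)
cell (9,1): code 0010 → (9.000,1.569)–(9.569,2.000)
cell (9,2): code 0111 → (9.569,2.000)–(10.000,2.639)
cell (9,4): code 1011 → (10.000,4.249)–(9.401,5.000)
cell (9,5): code 0001 → (9.401,5.000)–(9.000,5.295)
cell (10,2): code 0010 → (10.000,2.639)–(10.200,3.000)
cell (10,3): code 0011 → (10.200,3.000)–(10.154,4.000)
cell (10,4): code 0001 → (10.154,4.000)–(10.000,4.249)
total: 30 segments, chained into 2 closed loop(s), length Σ = 24.332260

segments=30 loops=2 length=24.332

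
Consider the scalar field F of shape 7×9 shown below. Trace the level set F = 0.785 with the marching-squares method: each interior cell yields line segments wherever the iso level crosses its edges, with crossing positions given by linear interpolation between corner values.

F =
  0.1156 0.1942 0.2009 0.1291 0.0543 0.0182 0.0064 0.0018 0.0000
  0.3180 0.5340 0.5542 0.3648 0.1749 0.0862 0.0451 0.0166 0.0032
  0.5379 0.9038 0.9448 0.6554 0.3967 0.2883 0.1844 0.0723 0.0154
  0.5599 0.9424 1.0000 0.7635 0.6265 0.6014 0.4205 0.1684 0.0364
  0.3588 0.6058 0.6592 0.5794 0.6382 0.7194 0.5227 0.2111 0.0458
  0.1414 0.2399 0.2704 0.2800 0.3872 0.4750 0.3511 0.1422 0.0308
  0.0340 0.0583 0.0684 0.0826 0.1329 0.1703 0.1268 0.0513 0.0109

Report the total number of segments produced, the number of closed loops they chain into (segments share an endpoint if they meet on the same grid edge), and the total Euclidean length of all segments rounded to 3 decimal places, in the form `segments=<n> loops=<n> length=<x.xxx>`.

cell (1,0): code 0100 → (1.679,1.000)–(2.000,0.675)
cell (1,1): code 1100 → (1.591,2.000)–(1.679,1.000)
cell (1,2): code 1000 → (2.000,2.552)–(1.591,2.000)
cell (2,0): code 0110 → (2.000,0.675)–(3.000,0.588)
cell (2,2): code 1001 → (3.000,2.909)–(2.000,2.552)
cell (3,0): code 0010 → (3.000,0.588)–(3.468,1.000)
cell (3,1): code 0011 → (3.468,1.000)–(3.631,2.000)
cell (3,2): code 0001 → (3.631,2.000)–(3.000,2.909)
total: 8 segments, chained into 1 closed loop(s), length Σ = 6.956052

segments=8 loops=1 length=6.956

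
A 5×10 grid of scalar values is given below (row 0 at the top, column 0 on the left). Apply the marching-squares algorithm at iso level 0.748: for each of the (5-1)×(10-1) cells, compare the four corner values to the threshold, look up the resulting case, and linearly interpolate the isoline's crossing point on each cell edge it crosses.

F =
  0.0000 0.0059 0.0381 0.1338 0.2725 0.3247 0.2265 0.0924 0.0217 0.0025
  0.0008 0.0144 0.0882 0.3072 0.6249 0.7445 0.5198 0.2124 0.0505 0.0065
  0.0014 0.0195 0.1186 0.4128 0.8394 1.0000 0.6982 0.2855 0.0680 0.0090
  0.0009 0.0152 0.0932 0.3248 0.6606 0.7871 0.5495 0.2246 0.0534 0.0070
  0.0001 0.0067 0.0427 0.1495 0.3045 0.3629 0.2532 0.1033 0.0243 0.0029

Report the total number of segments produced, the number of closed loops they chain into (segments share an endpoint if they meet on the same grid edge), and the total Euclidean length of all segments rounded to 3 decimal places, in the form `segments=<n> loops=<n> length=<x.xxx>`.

segments=8 loops=1 length=6.031

cell (1,3): code 0100 → (1.574,4.000)–(2.000,3.786)
cell (1,4): code 1100 → (1.014,5.000)–(1.574,4.000)
cell (1,5): code 1000 → (2.000,5.835)–(1.014,5.000)
cell (2,3): code 0010 → (2.000,3.786)–(2.511,4.000)
cell (2,4): code 0111 → (2.511,4.000)–(3.000,4.691)
cell (2,5): code 1001 → (3.000,5.165)–(2.000,5.835)
cell (3,4): code 0010 → (3.000,4.691)–(3.092,5.000)
cell (3,5): code 0001 → (3.092,5.000)–(3.000,5.165)
total: 8 segments, chained into 1 closed loop(s), length Σ = 6.031155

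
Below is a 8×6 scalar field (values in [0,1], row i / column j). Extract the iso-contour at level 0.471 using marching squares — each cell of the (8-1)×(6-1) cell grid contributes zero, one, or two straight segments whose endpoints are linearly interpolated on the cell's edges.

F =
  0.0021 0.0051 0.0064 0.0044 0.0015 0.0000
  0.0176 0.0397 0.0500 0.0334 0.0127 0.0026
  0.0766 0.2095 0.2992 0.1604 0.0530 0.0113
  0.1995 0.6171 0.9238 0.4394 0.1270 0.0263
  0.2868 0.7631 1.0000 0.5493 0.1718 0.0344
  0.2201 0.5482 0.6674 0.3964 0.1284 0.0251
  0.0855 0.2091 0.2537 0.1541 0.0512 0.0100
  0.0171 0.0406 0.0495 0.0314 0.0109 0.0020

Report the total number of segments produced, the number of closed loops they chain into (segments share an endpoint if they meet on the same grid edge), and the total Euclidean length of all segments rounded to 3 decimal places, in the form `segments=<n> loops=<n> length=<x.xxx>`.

segments=12 loops=1 length=9.225

cell (2,0): code 0100 → (2.642,1.000)–(3.000,0.650)
cell (2,1): code 1100 → (2.275,2.000)–(2.642,1.000)
cell (2,2): code 1000 → (3.000,2.935)–(2.275,2.000)
cell (3,0): code 0110 → (3.000,0.650)–(4.000,0.387)
cell (3,2): code 1101 → (3.288,3.000)–(3.000,2.935)
cell (3,3): code 1000 → (4.000,3.207)–(3.288,3.000)
cell (4,0): code 0110 → (4.000,0.387)–(5.000,0.765)
cell (4,2): code 1011 → (5.000,2.725)–(4.512,3.000)
cell (4,3): code 0001 → (4.512,3.000)–(4.000,3.207)
cell (5,0): code 0010 → (5.000,0.765)–(5.228,1.000)
cell (5,1): code 0011 → (5.228,1.000)–(5.475,2.000)
cell (5,2): code 0001 → (5.475,2.000)–(5.000,2.725)
total: 12 segments, chained into 1 closed loop(s), length Σ = 9.225461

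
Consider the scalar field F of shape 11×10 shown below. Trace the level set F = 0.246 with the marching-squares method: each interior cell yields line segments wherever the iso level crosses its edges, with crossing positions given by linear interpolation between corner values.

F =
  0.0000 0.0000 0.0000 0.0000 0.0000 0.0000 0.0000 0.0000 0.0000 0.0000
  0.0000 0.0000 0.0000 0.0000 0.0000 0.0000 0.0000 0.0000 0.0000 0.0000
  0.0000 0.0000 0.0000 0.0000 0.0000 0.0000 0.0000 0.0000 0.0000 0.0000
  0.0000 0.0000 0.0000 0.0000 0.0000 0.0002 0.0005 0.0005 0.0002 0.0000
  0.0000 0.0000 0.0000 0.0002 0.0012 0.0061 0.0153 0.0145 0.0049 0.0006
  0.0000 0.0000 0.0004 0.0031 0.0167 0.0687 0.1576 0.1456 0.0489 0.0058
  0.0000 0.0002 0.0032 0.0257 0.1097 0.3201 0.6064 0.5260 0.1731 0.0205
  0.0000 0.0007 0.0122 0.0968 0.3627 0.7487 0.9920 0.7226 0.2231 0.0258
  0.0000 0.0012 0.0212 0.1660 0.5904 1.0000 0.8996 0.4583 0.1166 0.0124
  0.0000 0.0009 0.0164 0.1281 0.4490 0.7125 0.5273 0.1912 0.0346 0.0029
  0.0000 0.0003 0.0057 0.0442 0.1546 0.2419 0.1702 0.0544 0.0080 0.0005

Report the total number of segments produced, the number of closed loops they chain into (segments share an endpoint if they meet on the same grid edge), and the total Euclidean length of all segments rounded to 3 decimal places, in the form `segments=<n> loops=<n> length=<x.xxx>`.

cell (5,4): code 0100 → (5.705,5.000)–(6.000,4.648)
cell (5,5): code 1100 → (5.197,6.000)–(5.705,5.000)
cell (5,6): code 1100 → (5.264,7.000)–(5.197,6.000)
cell (5,7): code 1000 → (6.000,7.793)–(5.264,7.000)
cell (6,3): code 0100 → (6.539,4.000)–(7.000,3.561)
cell (6,4): code 1110 → (6.000,4.648)–(6.539,4.000)
cell (6,7): code 1001 → (7.000,7.954)–(6.000,7.793)
cell (7,3): code 0110 → (7.000,3.561)–(8.000,3.189)
cell (7,7): code 1001 → (8.000,7.621)–(7.000,7.954)
cell (8,3): code 0110 → (8.000,3.189)–(9.000,3.367)
cell (8,6): code 1011 → (9.000,6.837)–(8.795,7.000)
cell (8,7): code 0001 → (8.795,7.000)–(8.000,7.621)
cell (9,3): code 0010 → (9.000,3.367)–(9.690,4.000)
cell (9,4): code 0011 → (9.690,4.000)–(9.991,5.000)
cell (9,5): code 0011 → (9.991,5.000)–(9.788,6.000)
cell (9,6): code 0001 → (9.788,6.000)–(9.000,6.837)
total: 16 segments, chained into 1 closed loop(s), length Σ = 14.715666

segments=16 loops=1 length=14.716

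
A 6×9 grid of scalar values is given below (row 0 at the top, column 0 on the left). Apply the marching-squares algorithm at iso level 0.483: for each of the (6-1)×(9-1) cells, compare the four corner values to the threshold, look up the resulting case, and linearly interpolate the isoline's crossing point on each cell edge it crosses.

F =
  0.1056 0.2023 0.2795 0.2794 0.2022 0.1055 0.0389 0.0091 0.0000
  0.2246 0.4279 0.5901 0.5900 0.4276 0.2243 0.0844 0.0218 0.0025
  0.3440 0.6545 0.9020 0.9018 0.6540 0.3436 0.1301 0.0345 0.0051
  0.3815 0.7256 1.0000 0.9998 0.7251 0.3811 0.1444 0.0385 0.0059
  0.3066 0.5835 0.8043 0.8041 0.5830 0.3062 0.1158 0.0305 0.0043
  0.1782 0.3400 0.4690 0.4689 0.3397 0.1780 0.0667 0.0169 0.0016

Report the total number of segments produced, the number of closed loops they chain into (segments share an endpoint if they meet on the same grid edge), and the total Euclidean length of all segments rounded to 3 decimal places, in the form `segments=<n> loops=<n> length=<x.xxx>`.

cell (0,1): code 0100 → (0.655,2.000)–(1.000,1.340)
cell (0,2): code 1100 → (0.656,3.000)–(0.655,2.000)
cell (0,3): code 1000 → (1.000,3.659)–(0.656,3.000)
cell (1,0): code 0100 → (1.243,1.000)–(2.000,0.448)
cell (1,1): code 1110 → (1.000,1.340)–(1.243,1.000)
cell (1,3): code 1101 → (1.245,4.000)–(1.000,3.659)
cell (1,4): code 1000 → (2.000,4.551)–(1.245,4.000)
cell (2,0): code 0110 → (2.000,0.448)–(3.000,0.295)
cell (2,4): code 1001 → (3.000,4.704)–(2.000,4.551)
cell (3,0): code 0110 → (3.000,0.295)–(4.000,0.637)
cell (3,4): code 1001 → (4.000,4.361)–(3.000,4.704)
cell (4,0): code 0010 → (4.000,0.637)–(4.413,1.000)
cell (4,1): code 0011 → (4.413,1.000)–(4.958,2.000)
cell (4,2): code 0011 → (4.958,2.000)–(4.958,3.000)
cell (4,3): code 0011 → (4.958,3.000)–(4.411,4.000)
cell (4,4): code 0001 → (4.411,4.000)–(4.000,4.361)
total: 16 segments, chained into 1 closed loop(s), length Σ = 13.710676

segments=16 loops=1 length=13.711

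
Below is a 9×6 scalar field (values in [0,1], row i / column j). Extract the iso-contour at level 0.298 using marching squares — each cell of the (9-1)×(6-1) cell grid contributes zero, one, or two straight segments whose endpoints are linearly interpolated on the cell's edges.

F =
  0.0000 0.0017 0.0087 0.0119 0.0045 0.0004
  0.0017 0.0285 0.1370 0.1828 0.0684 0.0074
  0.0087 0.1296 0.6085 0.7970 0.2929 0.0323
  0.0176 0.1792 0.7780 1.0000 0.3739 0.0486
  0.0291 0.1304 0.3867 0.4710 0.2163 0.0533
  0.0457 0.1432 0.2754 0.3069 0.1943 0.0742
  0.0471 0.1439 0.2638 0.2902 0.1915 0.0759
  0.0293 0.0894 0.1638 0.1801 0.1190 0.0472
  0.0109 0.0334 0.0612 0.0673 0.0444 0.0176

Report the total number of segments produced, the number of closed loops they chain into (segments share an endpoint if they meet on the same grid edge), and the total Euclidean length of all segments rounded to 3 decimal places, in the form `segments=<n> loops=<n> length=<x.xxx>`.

cell (1,1): code 0100 → (1.341,2.000)–(2.000,1.352)
cell (1,2): code 1100 → (1.188,3.000)–(1.341,2.000)
cell (1,3): code 1000 → (2.000,3.990)–(1.188,3.000)
cell (2,1): code 0110 → (2.000,1.352)–(3.000,1.198)
cell (2,3): code 1101 → (2.063,4.000)–(2.000,3.990)
cell (2,4): code 1000 → (3.000,4.233)–(2.063,4.000)
cell (3,1): code 0110 → (3.000,1.198)–(4.000,1.654)
cell (3,3): code 1011 → (4.000,3.679)–(3.482,4.000)
cell (3,4): code 0001 → (3.482,4.000)–(3.000,4.233)
cell (4,1): code 0010 → (4.000,1.654)–(4.797,2.000)
cell (4,2): code 0111 → (4.797,2.000)–(5.000,2.717)
cell (4,3): code 1001 → (5.000,3.079)–(4.000,3.679)
cell (5,2): code 0010 → (5.000,2.717)–(5.533,3.000)
cell (5,3): code 0001 → (5.533,3.000)–(5.000,3.079)
total: 14 segments, chained into 1 closed loop(s), length Σ = 11.423965

segments=14 loops=1 length=11.424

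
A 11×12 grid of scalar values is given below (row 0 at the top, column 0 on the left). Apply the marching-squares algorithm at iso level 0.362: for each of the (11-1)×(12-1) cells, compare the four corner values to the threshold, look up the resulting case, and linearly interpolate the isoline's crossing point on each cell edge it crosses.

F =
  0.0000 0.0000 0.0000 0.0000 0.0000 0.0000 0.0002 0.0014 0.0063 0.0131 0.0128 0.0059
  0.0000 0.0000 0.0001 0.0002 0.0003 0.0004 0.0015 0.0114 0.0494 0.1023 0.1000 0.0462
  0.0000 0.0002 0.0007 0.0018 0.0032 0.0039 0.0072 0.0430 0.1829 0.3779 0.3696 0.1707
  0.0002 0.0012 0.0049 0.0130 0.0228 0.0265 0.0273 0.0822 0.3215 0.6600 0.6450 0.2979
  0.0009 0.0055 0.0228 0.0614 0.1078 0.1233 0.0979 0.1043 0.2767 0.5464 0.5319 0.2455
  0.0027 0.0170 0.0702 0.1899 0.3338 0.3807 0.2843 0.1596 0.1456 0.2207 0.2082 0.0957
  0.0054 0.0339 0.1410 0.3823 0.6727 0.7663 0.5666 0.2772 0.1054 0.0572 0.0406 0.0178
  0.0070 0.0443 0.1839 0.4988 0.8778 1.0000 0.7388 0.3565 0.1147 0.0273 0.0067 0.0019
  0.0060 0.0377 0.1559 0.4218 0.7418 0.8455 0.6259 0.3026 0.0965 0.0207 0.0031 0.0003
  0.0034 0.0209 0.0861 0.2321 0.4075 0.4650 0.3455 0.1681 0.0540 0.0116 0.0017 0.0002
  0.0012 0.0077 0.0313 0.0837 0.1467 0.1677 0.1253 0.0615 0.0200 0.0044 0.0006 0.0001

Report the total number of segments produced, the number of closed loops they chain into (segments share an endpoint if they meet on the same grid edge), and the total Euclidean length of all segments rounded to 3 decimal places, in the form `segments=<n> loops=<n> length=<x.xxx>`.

cell (1,8): code 0100 → (1.942,9.000)–(2.000,8.918)
cell (1,9): code 1100 → (1.972,10.000)–(1.942,9.000)
cell (1,10): code 1000 → (2.000,10.038)–(1.972,10.000)
cell (2,8): code 0110 → (2.000,8.918)–(3.000,8.120)
cell (2,10): code 1001 → (3.000,10.815)–(2.000,10.038)
cell (3,8): code 0110 → (3.000,8.120)–(4.000,8.316)
cell (3,10): code 1001 → (4.000,10.593)–(3.000,10.815)
cell (4,4): code 0100 → (4.927,5.000)–(5.000,4.601)
cell (4,5): code 1000 → (5.000,5.194)–(4.927,5.000)
cell (4,8): code 0010 → (4.000,8.316)–(4.566,9.000)
cell (4,9): code 0011 → (4.566,9.000)–(4.525,10.000)
cell (4,10): code 0001 → (4.525,10.000)–(4.000,10.593)
cell (5,2): code 0100 → (5.894,3.000)–(6.000,2.916)
cell (5,3): code 1100 → (5.083,4.000)–(5.894,3.000)
cell (5,4): code 1110 → (5.000,4.601)–(5.083,4.000)
cell (5,5): code 1101 → (5.275,6.000)–(5.000,5.194)
cell (5,6): code 1000 → (6.000,6.707)–(5.275,6.000)
cell (6,2): code 0110 → (6.000,2.916)–(7.000,2.566)
cell (6,6): code 1001 → (7.000,6.986)–(6.000,6.707)
cell (7,2): code 0110 → (7.000,2.566)–(8.000,2.775)
cell (7,6): code 1001 → (8.000,6.816)–(7.000,6.986)
cell (8,2): code 0010 → (8.000,2.775)–(8.315,3.000)
cell (8,3): code 0111 → (8.315,3.000)–(9.000,3.741)
cell (8,5): code 1011 → (9.000,5.862)–(8.941,6.000)
cell (8,6): code 0001 → (8.941,6.000)–(8.000,6.816)
cell (9,3): code 0010 → (9.000,3.741)–(9.174,4.000)
cell (9,4): code 0011 → (9.174,4.000)–(9.346,5.000)
cell (9,5): code 0001 → (9.346,5.000)–(9.000,5.862)
total: 28 segments, chained into 2 closed loop(s), length Σ = 22.106247

segments=28 loops=2 length=22.106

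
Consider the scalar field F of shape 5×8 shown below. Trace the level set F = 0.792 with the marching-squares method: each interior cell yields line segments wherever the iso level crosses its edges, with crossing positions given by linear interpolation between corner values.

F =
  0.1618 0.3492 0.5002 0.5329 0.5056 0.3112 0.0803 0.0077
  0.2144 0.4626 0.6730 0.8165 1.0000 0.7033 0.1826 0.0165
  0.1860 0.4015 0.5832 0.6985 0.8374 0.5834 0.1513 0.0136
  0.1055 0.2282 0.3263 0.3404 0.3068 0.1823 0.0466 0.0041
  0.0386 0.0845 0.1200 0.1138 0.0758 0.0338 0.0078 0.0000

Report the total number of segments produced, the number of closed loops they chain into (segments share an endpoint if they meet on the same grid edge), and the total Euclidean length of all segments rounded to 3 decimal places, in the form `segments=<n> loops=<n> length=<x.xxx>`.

cell (0,2): code 0100 → (0.914,3.000)–(1.000,2.829)
cell (0,3): code 1100 → (0.579,4.000)–(0.914,3.000)
cell (0,4): code 1000 → (1.000,4.701)–(0.579,4.000)
cell (1,2): code 0010 → (1.000,2.829)–(1.208,3.000)
cell (1,3): code 0111 → (1.208,3.000)–(2.000,3.673)
cell (1,4): code 1001 → (2.000,4.179)–(1.000,4.701)
cell (2,3): code 0010 → (2.000,3.673)–(2.086,4.000)
cell (2,4): code 0001 → (2.086,4.000)–(2.000,4.179)
total: 8 segments, chained into 1 closed loop(s), length Σ = 5.036074

segments=8 loops=1 length=5.036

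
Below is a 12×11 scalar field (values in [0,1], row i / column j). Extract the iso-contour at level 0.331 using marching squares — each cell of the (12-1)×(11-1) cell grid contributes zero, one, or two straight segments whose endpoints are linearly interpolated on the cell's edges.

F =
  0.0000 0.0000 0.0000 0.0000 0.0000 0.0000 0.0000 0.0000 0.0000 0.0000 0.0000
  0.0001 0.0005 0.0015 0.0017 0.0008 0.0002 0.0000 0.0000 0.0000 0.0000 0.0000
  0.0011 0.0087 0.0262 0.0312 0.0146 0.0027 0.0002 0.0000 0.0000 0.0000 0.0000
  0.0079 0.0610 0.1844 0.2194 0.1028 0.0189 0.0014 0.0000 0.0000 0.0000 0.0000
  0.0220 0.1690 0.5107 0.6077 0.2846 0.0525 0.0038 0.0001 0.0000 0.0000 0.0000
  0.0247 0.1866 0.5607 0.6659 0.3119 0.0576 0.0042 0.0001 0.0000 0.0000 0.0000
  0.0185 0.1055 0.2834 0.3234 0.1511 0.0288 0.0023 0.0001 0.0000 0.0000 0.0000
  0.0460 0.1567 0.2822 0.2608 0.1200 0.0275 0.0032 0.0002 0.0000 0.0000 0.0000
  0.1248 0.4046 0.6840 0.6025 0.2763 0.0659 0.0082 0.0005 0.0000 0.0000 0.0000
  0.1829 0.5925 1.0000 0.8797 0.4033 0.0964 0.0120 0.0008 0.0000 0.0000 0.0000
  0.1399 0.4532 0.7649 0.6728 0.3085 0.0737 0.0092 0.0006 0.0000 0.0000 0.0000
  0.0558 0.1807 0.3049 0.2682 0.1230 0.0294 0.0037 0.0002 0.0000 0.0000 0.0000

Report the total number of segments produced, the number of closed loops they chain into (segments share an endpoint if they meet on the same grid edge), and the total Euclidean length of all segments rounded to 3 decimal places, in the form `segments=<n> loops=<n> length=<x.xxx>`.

segments=22 loops=2 length=20.205

cell (3,1): code 0100 → (3.449,2.000)–(4.000,1.474)
cell (3,2): code 1100 → (3.287,3.000)–(3.449,2.000)
cell (3,3): code 1000 → (4.000,3.856)–(3.287,3.000)
cell (4,1): code 0110 → (4.000,1.474)–(5.000,1.386)
cell (4,3): code 1001 → (5.000,3.946)–(4.000,3.856)
cell (5,1): code 0010 → (5.000,1.386)–(5.828,2.000)
cell (5,2): code 0011 → (5.828,2.000)–(5.978,3.000)
cell (5,3): code 0001 → (5.978,3.000)–(5.000,3.946)
cell (7,0): code 0100 → (7.703,1.000)–(8.000,0.737)
cell (7,1): code 1100 → (7.121,2.000)–(7.703,1.000)
cell (7,2): code 1100 → (7.205,3.000)–(7.121,2.000)
cell (7,3): code 1000 → (8.000,3.832)–(7.205,3.000)
cell (8,0): code 0110 → (8.000,0.737)–(9.000,0.362)
cell (8,3): code 1101 → (8.431,4.000)–(8.000,3.832)
cell (8,4): code 1000 → (9.000,4.236)–(8.431,4.000)
cell (9,0): code 0110 → (9.000,0.362)–(10.000,0.610)
cell (9,3): code 1011 → (10.000,3.938)–(9.763,4.000)
cell (9,4): code 0001 → (9.763,4.000)–(9.000,4.236)
cell (10,0): code 0010 → (10.000,0.610)–(10.448,1.000)
cell (10,1): code 0011 → (10.448,1.000)–(10.943,2.000)
cell (10,2): code 0011 → (10.943,2.000)–(10.845,3.000)
cell (10,3): code 0001 → (10.845,3.000)–(10.000,3.938)
total: 22 segments, chained into 2 closed loop(s), length Σ = 20.204664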